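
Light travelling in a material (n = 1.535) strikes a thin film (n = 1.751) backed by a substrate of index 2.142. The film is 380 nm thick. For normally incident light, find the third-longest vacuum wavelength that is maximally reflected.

444 nm

At the upper boundary (n = 1.535 to n = 1.751) the reflected ray undergoes a half-wave phase shift.
Bottom surface (1.751 → 2.142): reflection off a higher-index medium gives a half-wave phase shift.
Zero or two π shifts → no net half-wave offset.
For strong reflection here: 2 n t = m λ.
λ = 2 n t / m. The third-longest wavelength is m = 3: λ = 2 × 1.751 × 380 / 3.00 = 444 nm.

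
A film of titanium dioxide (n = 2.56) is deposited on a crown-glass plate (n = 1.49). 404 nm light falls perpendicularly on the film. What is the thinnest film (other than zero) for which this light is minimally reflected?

78.9 nm

Top surface (1.0 → 2.56): reflection off a higher-index medium gives a half-wave phase shift.
At the lower boundary (n = 2.56 to n = 1.49) the reflected ray undergoes no phase shift.
Exactly one π shift → a net half-wave offset.
So the condition for destructive reflection is 2 n t = m λ.
Minimum nonzero at m = 1: t = λ / (2 n) = 404 / (2 × 2.56) = 78.9 nm.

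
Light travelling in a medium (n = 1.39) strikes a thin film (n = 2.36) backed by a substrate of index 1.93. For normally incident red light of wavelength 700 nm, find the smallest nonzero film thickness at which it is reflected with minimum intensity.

Ray reflecting at the top interface goes from n = 1.39 toward n = 2.36: a half-wave phase shift.
Ray reflecting at the bottom interface goes from n = 2.36 toward n = 1.93: no phase shift.
The two reflections differ by half a wavelength.
With one net inversion, destructive interference in reflection requires 2 n t = m λ.
Minimum nonzero at m = 1: t = λ / (2 n) = 700 / (2 × 2.36) = 148 nm.

148 nm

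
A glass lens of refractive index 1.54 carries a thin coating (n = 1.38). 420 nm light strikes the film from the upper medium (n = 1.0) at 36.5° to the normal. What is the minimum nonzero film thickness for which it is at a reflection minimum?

84.3 nm

Ray reflecting at the top interface goes from n = 1.0 toward n = 1.38: a half-wave phase shift.
Bottom surface (1.38 → 1.54): reflection off a higher-index medium gives a half-wave phase shift.
The two reflections carry the same phase change, so no net offset.
For dark reflection here: 2 n t cos θ_r = (m + ½) λ.
Snell's law: 1.0 sin 36.5° = 1.38 sin θ_r → sin θ_r = 0.431, cos θ_r = 0.902.
Minimum at m = 0: t = λ / (4 n cos θ_r) = 420 / (4 × 1.38 × 0.902) = 84.3 nm.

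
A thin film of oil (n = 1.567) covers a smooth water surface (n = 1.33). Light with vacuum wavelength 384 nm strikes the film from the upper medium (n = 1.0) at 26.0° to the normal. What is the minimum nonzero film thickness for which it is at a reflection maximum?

Ray reflecting at the top interface goes from n = 1.0 toward n = 1.567: a half-wave phase shift.
Ray reflecting at the bottom interface goes from n = 1.567 toward n = 1.33: no phase shift.
Exactly one π shift → a net half-wave offset.
So the condition for constructive reflection is 2 n t cos θ_r = (m + ½) λ.
Snell's law: 1.0 sin 26.0° = 1.567 sin θ_r → sin θ_r = 0.280, cos θ_r = 0.960.
Minimum at m = 0: t = λ / (4 n cos θ_r) = 384 / (4 × 1.567 × 0.960) = 63.8 nm.

63.8 nm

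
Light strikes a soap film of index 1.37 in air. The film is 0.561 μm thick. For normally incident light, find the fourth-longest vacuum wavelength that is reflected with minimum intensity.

384 nm

At the upper boundary (n = 1.0 to n = 1.37) the reflected ray undergoes a half-wave phase shift.
Ray reflecting at the bottom interface goes from n = 1.37 toward n = 1.0: no phase shift.
Exactly one π shift → a net half-wave offset.
For weak reflection here: 2 n t = m λ.
λ = 2 n t / m. The fourth-longest wavelength is m = 4: λ = 2 × 1.37 × 561 / 4.00 = 384 nm.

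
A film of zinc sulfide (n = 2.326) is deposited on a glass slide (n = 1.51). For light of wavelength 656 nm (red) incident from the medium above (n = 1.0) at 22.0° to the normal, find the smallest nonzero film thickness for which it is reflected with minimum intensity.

Ray reflecting at the top interface goes from n = 1.0 toward n = 2.326: a half-wave phase shift.
Ray reflecting at the bottom interface goes from n = 2.326 toward n = 1.51: no phase shift.
The two reflections differ by half a wavelength.
With one net inversion, destructive interference in reflection requires 2 n t cos θ_r = m λ.
Snell's law: 1.0 sin 22.0° = 2.326 sin θ_r → sin θ_r = 0.161, cos θ_r = 0.987.
Minimum nonzero at m = 1: t = λ / (2 n cos θ_r) = 656 / (2 × 2.326 × 0.987) = 143 nm.

143 nm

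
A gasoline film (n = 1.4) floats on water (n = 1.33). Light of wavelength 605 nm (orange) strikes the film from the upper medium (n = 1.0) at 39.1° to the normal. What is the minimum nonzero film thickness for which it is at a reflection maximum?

121 nm

Ray reflecting at the top interface goes from n = 1.0 toward n = 1.4: a half-wave phase shift.
Bottom surface (1.4 → 1.33): reflection off a lower-index medium gives no phase shift.
Net: one phase inversion between the two reflected rays.
With one net inversion, constructive interference in reflection requires 2 n t cos θ_r = (m + ½) λ.
Snell's law: 1.0 sin 39.1° = 1.4 sin θ_r → sin θ_r = 0.450, cos θ_r = 0.893.
Minimum at m = 0: t = λ / (4 n cos θ_r) = 605 / (4 × 1.4 × 0.893) = 121 nm.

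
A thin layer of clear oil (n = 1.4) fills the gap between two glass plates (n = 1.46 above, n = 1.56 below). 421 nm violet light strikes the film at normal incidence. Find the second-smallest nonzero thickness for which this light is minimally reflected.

301 nm

Top surface (1.46 → 1.4): reflection off a lower-index medium gives no phase shift.
Bottom surface (1.4 → 1.56): reflection off a higher-index medium gives a half-wave phase shift.
Net: one phase inversion between the two reflected rays.
So the condition for destructive reflection is 2 n t = m λ.
The second-smallest nonzero thickness corresponds to m = 2: t = m λ / (2 n) = 2.00 × 421 / (2 × 1.4) = 301 nm.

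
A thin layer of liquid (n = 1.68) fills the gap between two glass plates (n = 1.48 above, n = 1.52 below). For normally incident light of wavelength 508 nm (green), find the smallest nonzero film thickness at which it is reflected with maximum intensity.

75.6 nm

Top surface (1.48 → 1.68): reflection off a higher-index medium gives a half-wave phase shift.
Ray reflecting at the bottom interface goes from n = 1.68 toward n = 1.52: no phase shift.
The two reflections differ by half a wavelength.
So the condition for constructive reflection is 2 n t = (m + ½) λ.
Minimum at m = 0: t = λ / (4 n) = 508 / (4 × 1.68) = 75.6 nm.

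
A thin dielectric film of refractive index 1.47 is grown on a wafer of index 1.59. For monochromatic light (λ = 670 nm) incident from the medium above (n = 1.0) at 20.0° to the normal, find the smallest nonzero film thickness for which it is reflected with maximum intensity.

234 nm

Top surface (1.0 → 1.47): reflection off a higher-index medium gives a half-wave phase shift.
At the lower boundary (n = 1.47 to n = 1.59) the reflected ray undergoes a half-wave phase shift.
Zero or two π shifts → no net half-wave offset.
So the condition for constructive reflection is 2 n t cos θ_r = m λ.
Snell's law: 1.0 sin 20.0° = 1.47 sin θ_r → sin θ_r = 0.233, cos θ_r = 0.973.
Minimum nonzero at m = 1: t = λ / (2 n cos θ_r) = 670 / (2 × 1.47 × 0.973) = 234 nm.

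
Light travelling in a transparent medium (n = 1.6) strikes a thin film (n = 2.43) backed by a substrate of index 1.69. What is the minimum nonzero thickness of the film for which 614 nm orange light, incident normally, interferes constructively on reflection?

63.2 nm

Ray reflecting at the top interface goes from n = 1.6 toward n = 2.43: a half-wave phase shift.
Bottom surface (2.43 → 1.69): reflection off a lower-index medium gives no phase shift.
The two reflections differ by half a wavelength.
For strong reflection here: 2 n t = (m + ½) λ.
Minimum at m = 0: t = λ / (4 n) = 614 / (4 × 2.43) = 63.2 nm.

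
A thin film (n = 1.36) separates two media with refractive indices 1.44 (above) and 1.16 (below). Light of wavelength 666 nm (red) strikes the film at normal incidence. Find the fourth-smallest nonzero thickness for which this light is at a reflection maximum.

979 nm

Top surface (1.44 → 1.36): reflection off a lower-index medium gives no phase shift.
Bottom surface (1.36 → 1.16): reflection off a lower-index medium gives no phase shift.
The two reflections carry the same phase change, so no net offset.
So the condition for constructive reflection is 2 n t = m λ.
The fourth-smallest nonzero thickness corresponds to m = 4: t = m λ / (2 n) = 4.00 × 666 / (2 × 1.36) = 979 nm.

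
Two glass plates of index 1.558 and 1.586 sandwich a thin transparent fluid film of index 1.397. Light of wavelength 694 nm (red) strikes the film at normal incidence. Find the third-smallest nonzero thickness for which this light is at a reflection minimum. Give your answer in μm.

At the upper boundary (n = 1.558 to n = 1.397) the reflected ray undergoes no phase shift.
Bottom surface (1.397 → 1.586): reflection off a higher-index medium gives a half-wave phase shift.
Exactly one π shift → a net half-wave offset.
With one net inversion, destructive interference in reflection requires 2 n t = m λ.
The third-smallest nonzero thickness corresponds to m = 3: t = m λ / (2 n) = 3.00 × 694 / (2 × 1.397) = 745 nm.

0.745 μm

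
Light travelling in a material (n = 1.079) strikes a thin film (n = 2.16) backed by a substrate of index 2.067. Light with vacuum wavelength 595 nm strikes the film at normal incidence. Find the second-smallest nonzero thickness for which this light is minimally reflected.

At the upper boundary (n = 1.079 to n = 2.16) the reflected ray undergoes a half-wave phase shift.
Ray reflecting at the bottom interface goes from n = 2.16 toward n = 2.067: no phase shift.
The two reflections differ by half a wavelength.
For dark reflection here: 2 n t = m λ.
The second-smallest nonzero thickness corresponds to m = 2: t = m λ / (2 n) = 2.00 × 595 / (2 × 2.16) = 275 nm.

275 nm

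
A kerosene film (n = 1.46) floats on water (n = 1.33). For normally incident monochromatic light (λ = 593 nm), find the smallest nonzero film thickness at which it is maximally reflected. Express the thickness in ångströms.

1015 Å

Top surface (1.0 → 1.46): reflection off a higher-index medium gives a half-wave phase shift.
At the lower boundary (n = 1.46 to n = 1.33) the reflected ray undergoes no phase shift.
Net: one phase inversion between the two reflected rays.
With one net inversion, constructive interference in reflection requires 2 n t = (m + ½) λ.
Minimum at m = 0: t = λ / (4 n) = 593 / (4 × 1.46) = 102 nm.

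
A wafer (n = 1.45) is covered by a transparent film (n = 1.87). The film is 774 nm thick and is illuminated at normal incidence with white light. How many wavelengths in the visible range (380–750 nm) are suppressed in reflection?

4

Ray reflecting at the top interface goes from n = 1.0 toward n = 1.87: a half-wave phase shift.
Ray reflecting at the bottom interface goes from n = 1.87 toward n = 1.45: no phase shift.
Net: one phase inversion between the two reflected rays.
With one net inversion, destructive interference in reflection requires 2 n t = m λ.
λ = 2 n t / m = 2895 / m nm.
m=3: 965 nm (IR); m=4: 724 nm (visible); m=5: 579 nm (visible); m=6: 482 nm (visible); m=7: 414 nm (visible); m=8: 362 nm (UV).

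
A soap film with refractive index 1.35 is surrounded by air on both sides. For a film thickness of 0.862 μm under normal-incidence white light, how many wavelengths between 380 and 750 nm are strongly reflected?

3

At the upper boundary (n = 1.0 to n = 1.35) the reflected ray undergoes a half-wave phase shift.
At the lower boundary (n = 1.35 to n = 1.0) the reflected ray undergoes no phase shift.
Net: one phase inversion between the two reflected rays.
For bright reflection here: 2 n t = (m + ½) λ.
λ = 2 n t / (m + ½) = 2327 / (m + ½) nm.
m=2: 931 nm (IR); m=3: 665 nm (visible); m=4: 517 nm (visible); m=5: 423 nm (visible); m=6: 358 nm (UV).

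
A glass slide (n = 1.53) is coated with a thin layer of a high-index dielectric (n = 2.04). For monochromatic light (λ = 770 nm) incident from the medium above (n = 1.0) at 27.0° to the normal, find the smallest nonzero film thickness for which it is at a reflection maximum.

96.8 nm

Ray reflecting at the top interface goes from n = 1.0 toward n = 2.04: a half-wave phase shift.
At the lower boundary (n = 2.04 to n = 1.53) the reflected ray undergoes no phase shift.
Net: one phase inversion between the two reflected rays.
So the condition for constructive reflection is 2 n t cos θ_r = (m + ½) λ.
Snell's law: 1.0 sin 27.0° = 2.04 sin θ_r → sin θ_r = 0.223, cos θ_r = 0.975.
Minimum at m = 0: t = λ / (4 n cos θ_r) = 770 / (4 × 2.04 × 0.975) = 96.8 nm.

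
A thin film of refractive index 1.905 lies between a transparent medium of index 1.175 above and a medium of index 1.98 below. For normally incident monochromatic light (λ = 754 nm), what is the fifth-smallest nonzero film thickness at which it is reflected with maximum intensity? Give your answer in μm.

0.990 μm

Ray reflecting at the top interface goes from n = 1.175 toward n = 1.905: a half-wave phase shift.
Bottom surface (1.905 → 1.98): reflection off a higher-index medium gives a half-wave phase shift.
The two reflections carry the same phase change, so no net offset.
For maximum reflection here: 2 n t = m λ.
The fifth-smallest nonzero thickness corresponds to m = 5: t = m λ / (2 n) = 5.00 × 754 / (2 × 1.905) = 990 nm.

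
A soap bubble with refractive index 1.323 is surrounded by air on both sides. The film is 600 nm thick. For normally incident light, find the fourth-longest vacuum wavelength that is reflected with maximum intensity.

454 nm

Ray reflecting at the top interface goes from n = 1.0 toward n = 1.323: a half-wave phase shift.
Bottom surface (1.323 → 1.0): reflection off a lower-index medium gives no phase shift.
The two reflections differ by half a wavelength.
With one net inversion, constructive interference in reflection requires 2 n t = (m + ½) λ.
λ = 2 n t / (m + ½). The fourth-longest wavelength is m = 3: λ = 2 × 1.323 × 600 / 3.50 = 454 nm.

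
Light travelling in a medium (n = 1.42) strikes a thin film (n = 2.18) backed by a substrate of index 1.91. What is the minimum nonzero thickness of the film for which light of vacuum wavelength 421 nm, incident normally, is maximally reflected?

Ray reflecting at the top interface goes from n = 1.42 toward n = 2.18: a half-wave phase shift.
Ray reflecting at the bottom interface goes from n = 2.18 toward n = 1.91: no phase shift.
Exactly one π shift → a net half-wave offset.
For maximum reflection here: 2 n t = (m + ½) λ.
Minimum at m = 0: t = λ / (4 n) = 421 / (4 × 2.18) = 48.3 nm.

48.3 nm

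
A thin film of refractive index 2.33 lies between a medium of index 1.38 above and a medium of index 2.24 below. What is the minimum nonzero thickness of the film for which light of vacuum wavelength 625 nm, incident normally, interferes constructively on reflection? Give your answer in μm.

Ray reflecting at the top interface goes from n = 1.38 toward n = 2.33: a half-wave phase shift.
Ray reflecting at the bottom interface goes from n = 2.33 toward n = 2.24: no phase shift.
The two reflections differ by half a wavelength.
So the condition for constructive reflection is 2 n t = (m + ½) λ.
Minimum at m = 0: t = λ / (4 n) = 625 / (4 × 2.33) = 67.1 nm.

0.0671 μm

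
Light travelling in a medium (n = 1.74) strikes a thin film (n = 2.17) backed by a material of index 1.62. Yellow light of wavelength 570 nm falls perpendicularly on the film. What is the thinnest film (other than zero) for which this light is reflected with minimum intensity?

131 nm

Top surface (1.74 → 2.17): reflection off a higher-index medium gives a half-wave phase shift.
Ray reflecting at the bottom interface goes from n = 2.17 toward n = 1.62: no phase shift.
Net: one phase inversion between the two reflected rays.
For weak reflection here: 2 n t = m λ.
Minimum nonzero at m = 1: t = λ / (2 n) = 570 / (2 × 2.17) = 131 nm.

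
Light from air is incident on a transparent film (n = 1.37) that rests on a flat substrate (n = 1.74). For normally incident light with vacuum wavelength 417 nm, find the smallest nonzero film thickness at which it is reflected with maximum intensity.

At the upper boundary (n = 1.0 to n = 1.37) the reflected ray undergoes a half-wave phase shift.
Bottom surface (1.37 → 1.74): reflection off a higher-index medium gives a half-wave phase shift.
The two reflections carry the same phase change, so no net offset.
So the condition for constructive reflection is 2 n t = m λ.
Minimum nonzero at m = 1: t = λ / (2 n) = 417 / (2 × 1.37) = 152 nm.

152 nm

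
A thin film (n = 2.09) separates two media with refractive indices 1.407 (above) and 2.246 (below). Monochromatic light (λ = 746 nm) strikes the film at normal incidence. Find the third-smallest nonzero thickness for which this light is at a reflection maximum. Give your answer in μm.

At the upper boundary (n = 1.407 to n = 2.09) the reflected ray undergoes a half-wave phase shift.
Bottom surface (2.09 → 2.246): reflection off a higher-index medium gives a half-wave phase shift.
Zero or two π shifts → no net half-wave offset.
For maximum reflection here: 2 n t = m λ.
The third-smallest nonzero thickness corresponds to m = 3: t = m λ / (2 n) = 3.00 × 746 / (2 × 2.09) = 535 nm.

0.535 μm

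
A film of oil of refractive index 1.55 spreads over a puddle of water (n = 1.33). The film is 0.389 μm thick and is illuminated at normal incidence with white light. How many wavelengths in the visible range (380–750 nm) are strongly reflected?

At the upper boundary (n = 1.0 to n = 1.55) the reflected ray undergoes a half-wave phase shift.
At the lower boundary (n = 1.55 to n = 1.33) the reflected ray undergoes no phase shift.
Net: one phase inversion between the two reflected rays.
So the condition for constructive reflection is 2 n t = (m + ½) λ.
λ = 2 n t / (m + ½) = 1206 / (m + ½) nm.
m=1: 804 nm (IR); m=2: 482 nm (visible); m=3: 345 nm (UV).

1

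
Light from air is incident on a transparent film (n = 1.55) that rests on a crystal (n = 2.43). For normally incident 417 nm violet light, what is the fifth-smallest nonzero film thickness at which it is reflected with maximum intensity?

673 nm

At the upper boundary (n = 1.0 to n = 1.55) the reflected ray undergoes a half-wave phase shift.
Ray reflecting at the bottom interface goes from n = 1.55 toward n = 2.43: a half-wave phase shift.
The two reflections carry the same phase change, so no net offset.
For bright reflection here: 2 n t = m λ.
The fifth-smallest nonzero thickness corresponds to m = 5: t = m λ / (2 n) = 5.00 × 417 / (2 × 1.55) = 673 nm.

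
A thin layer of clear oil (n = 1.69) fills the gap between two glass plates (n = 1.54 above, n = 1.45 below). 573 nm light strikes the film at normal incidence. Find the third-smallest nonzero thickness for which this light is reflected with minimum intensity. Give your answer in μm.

0.509 μm

At the upper boundary (n = 1.54 to n = 1.69) the reflected ray undergoes a half-wave phase shift.
Bottom surface (1.69 → 1.45): reflection off a lower-index medium gives no phase shift.
Exactly one π shift → a net half-wave offset.
With one net inversion, destructive interference in reflection requires 2 n t = m λ.
The third-smallest nonzero thickness corresponds to m = 3: t = m λ / (2 n) = 3.00 × 573 / (2 × 1.69) = 509 nm.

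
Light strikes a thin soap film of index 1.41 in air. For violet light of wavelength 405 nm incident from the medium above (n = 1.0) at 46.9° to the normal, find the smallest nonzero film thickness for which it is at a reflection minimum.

Ray reflecting at the top interface goes from n = 1.0 toward n = 1.41: a half-wave phase shift.
Bottom surface (1.41 → 1.0): reflection off a lower-index medium gives no phase shift.
Net: one phase inversion between the two reflected rays.
For minimum reflection here: 2 n t cos θ_r = m λ.
Snell's law: 1.0 sin 46.9° = 1.41 sin θ_r → sin θ_r = 0.518, cos θ_r = 0.855.
Minimum nonzero at m = 1: t = λ / (2 n cos θ_r) = 405 / (2 × 1.41 × 0.855) = 168 nm.

168 nm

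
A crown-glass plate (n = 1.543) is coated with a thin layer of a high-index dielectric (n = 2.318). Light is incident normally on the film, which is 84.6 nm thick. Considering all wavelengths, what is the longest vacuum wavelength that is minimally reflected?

Top surface (1.0 → 2.318): reflection off a higher-index medium gives a half-wave phase shift.
Bottom surface (2.318 → 1.543): reflection off a lower-index medium gives no phase shift.
Net: one phase inversion between the two reflected rays.
So the condition for destructive reflection is 2 n t = m λ.
λ = 2 n t / m. The longest wavelength is m = 1: λ = 2 × 2.318 × 84.6 / 1.00 = 392 nm.

392 nm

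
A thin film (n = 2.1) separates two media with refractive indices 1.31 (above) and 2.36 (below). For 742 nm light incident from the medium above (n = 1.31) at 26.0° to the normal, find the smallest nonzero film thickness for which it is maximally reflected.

Ray reflecting at the top interface goes from n = 1.31 toward n = 2.1: a half-wave phase shift.
Ray reflecting at the bottom interface goes from n = 2.1 toward n = 2.36: a half-wave phase shift.
The two reflections carry the same phase change, so no net offset.
For strong reflection here: 2 n t cos θ_r = m λ.
Snell's law: 1.31 sin 26.0° = 2.1 sin θ_r → sin θ_r = 0.273, cos θ_r = 0.962.
Minimum nonzero at m = 1: t = λ / (2 n cos θ_r) = 742 / (2 × 2.1 × 0.962) = 184 nm.

184 nm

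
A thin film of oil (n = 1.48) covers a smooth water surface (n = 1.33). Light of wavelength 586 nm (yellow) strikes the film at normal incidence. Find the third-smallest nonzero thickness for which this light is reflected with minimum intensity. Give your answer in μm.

0.594 μm

Ray reflecting at the top interface goes from n = 1.0 toward n = 1.48: a half-wave phase shift.
At the lower boundary (n = 1.48 to n = 1.33) the reflected ray undergoes no phase shift.
Exactly one π shift → a net half-wave offset.
For dark reflection here: 2 n t = m λ.
The third-smallest nonzero thickness corresponds to m = 3: t = m λ / (2 n) = 3.00 × 586 / (2 × 1.48) = 594 nm.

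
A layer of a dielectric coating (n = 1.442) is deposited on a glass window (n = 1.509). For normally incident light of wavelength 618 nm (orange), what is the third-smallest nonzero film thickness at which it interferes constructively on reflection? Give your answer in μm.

0.643 μm

Ray reflecting at the top interface goes from n = 1.0 toward n = 1.442: a half-wave phase shift.
Bottom surface (1.442 → 1.509): reflection off a higher-index medium gives a half-wave phase shift.
Zero or two π shifts → no net half-wave offset.
So the condition for constructive reflection is 2 n t = m λ.
The third-smallest nonzero thickness corresponds to m = 3: t = m λ / (2 n) = 3.00 × 618 / (2 × 1.442) = 643 nm.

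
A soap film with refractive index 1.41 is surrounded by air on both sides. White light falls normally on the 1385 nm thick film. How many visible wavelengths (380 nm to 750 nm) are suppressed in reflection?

5

At the upper boundary (n = 1.0 to n = 1.41) the reflected ray undergoes a half-wave phase shift.
Ray reflecting at the bottom interface goes from n = 1.41 toward n = 1.0: no phase shift.
Net: one phase inversion between the two reflected rays.
With one net inversion, destructive interference in reflection requires 2 n t = m λ.
λ = 2 n t / m = 3906 / m nm.
m=5: 781 nm (IR); m=6: 651 nm (visible); m=7: 558 nm (visible); m=8: 488 nm (visible); m=9: 434 nm (visible); m=10: 391 nm (visible); m=11: 355 nm (UV).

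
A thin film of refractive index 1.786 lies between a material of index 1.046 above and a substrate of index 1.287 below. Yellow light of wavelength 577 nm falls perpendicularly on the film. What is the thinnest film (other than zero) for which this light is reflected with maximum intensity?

80.8 nm

Top surface (1.046 → 1.786): reflection off a higher-index medium gives a half-wave phase shift.
Ray reflecting at the bottom interface goes from n = 1.786 toward n = 1.287: no phase shift.
Net: one phase inversion between the two reflected rays.
For bright reflection here: 2 n t = (m + ½) λ.
Minimum at m = 0: t = λ / (4 n) = 577 / (4 × 1.786) = 80.8 nm.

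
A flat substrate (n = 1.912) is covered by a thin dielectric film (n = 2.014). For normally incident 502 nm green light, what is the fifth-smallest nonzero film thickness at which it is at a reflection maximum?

Top surface (1.0 → 2.014): reflection off a higher-index medium gives a half-wave phase shift.
At the lower boundary (n = 2.014 to n = 1.912) the reflected ray undergoes no phase shift.
The two reflections differ by half a wavelength.
With one net inversion, constructive interference in reflection requires 2 n t = (m + ½) λ.
The fifth-smallest nonzero thickness corresponds to m = 4: t = (m + ½) λ / (2 n) = 4.50 × 502 / (2 × 2.014) = 561 nm.

561 nm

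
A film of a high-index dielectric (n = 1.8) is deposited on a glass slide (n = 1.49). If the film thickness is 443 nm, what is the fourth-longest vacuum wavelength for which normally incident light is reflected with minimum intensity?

399 nm

Top surface (1.0 → 1.8): reflection off a higher-index medium gives a half-wave phase shift.
Bottom surface (1.8 → 1.49): reflection off a lower-index medium gives no phase shift.
The two reflections differ by half a wavelength.
So the condition for destructive reflection is 2 n t = m λ.
λ = 2 n t / m. The fourth-longest wavelength is m = 4: λ = 2 × 1.8 × 443 / 4.00 = 399 nm.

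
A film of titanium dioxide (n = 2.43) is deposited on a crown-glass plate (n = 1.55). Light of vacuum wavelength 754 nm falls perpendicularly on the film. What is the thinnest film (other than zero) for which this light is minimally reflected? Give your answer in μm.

0.155 μm

Ray reflecting at the top interface goes from n = 1.0 toward n = 2.43: a half-wave phase shift.
Ray reflecting at the bottom interface goes from n = 2.43 toward n = 1.55: no phase shift.
Exactly one π shift → a net half-wave offset.
With one net inversion, destructive interference in reflection requires 2 n t = m λ.
Minimum nonzero at m = 1: t = λ / (2 n) = 754 / (2 × 2.43) = 155 nm.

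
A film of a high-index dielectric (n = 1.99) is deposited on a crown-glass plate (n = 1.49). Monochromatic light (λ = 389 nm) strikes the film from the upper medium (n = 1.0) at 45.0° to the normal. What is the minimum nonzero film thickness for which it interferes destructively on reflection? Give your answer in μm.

0.105 μm

Top surface (1.0 → 1.99): reflection off a higher-index medium gives a half-wave phase shift.
Bottom surface (1.99 → 1.49): reflection off a lower-index medium gives no phase shift.
Exactly one π shift → a net half-wave offset.
So the condition for destructive reflection is 2 n t cos θ_r = m λ.
Snell's law: 1.0 sin 45.0° = 1.99 sin θ_r → sin θ_r = 0.355, cos θ_r = 0.935.
Minimum nonzero at m = 1: t = λ / (2 n cos θ_r) = 389 / (2 × 1.99 × 0.935) = 105 nm.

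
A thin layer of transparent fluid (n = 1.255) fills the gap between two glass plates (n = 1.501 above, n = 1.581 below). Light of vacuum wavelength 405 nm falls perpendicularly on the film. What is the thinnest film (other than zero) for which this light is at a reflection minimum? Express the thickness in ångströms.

1614 Å

At the upper boundary (n = 1.501 to n = 1.255) the reflected ray undergoes no phase shift.
Bottom surface (1.255 → 1.581): reflection off a higher-index medium gives a half-wave phase shift.
Exactly one π shift → a net half-wave offset.
With one net inversion, destructive interference in reflection requires 2 n t = m λ.
Minimum nonzero at m = 1: t = λ / (2 n) = 405 / (2 × 1.255) = 161 nm.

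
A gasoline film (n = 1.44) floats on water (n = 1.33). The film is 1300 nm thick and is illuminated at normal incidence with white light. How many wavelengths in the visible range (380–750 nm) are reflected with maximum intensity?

At the upper boundary (n = 1.0 to n = 1.44) the reflected ray undergoes a half-wave phase shift.
Ray reflecting at the bottom interface goes from n = 1.44 toward n = 1.33: no phase shift.
Exactly one π shift → a net half-wave offset.
With one net inversion, constructive interference in reflection requires 2 n t = (m + ½) λ.
λ = 2 n t / (m + ½) = 3744 / (m + ½) nm.
m=4: 832 nm (IR); m=5: 681 nm (visible); m=6: 576 nm (visible); m=7: 499 nm (visible); m=8: 440 nm (visible); m=9: 394 nm (visible); m=10: 357 nm (UV).

5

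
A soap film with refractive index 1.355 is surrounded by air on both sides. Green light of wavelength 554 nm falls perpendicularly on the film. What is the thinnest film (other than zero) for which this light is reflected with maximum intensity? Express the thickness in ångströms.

Ray reflecting at the top interface goes from n = 1.0 toward n = 1.355: a half-wave phase shift.
Ray reflecting at the bottom interface goes from n = 1.355 toward n = 1.0: no phase shift.
The two reflections differ by half a wavelength.
For strong reflection here: 2 n t = (m + ½) λ.
Minimum at m = 0: t = λ / (4 n) = 554 / (4 × 1.355) = 102 nm.

1022 Å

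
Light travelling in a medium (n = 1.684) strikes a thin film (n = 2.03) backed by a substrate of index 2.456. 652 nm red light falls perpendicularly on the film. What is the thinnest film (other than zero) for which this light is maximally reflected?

161 nm

Ray reflecting at the top interface goes from n = 1.684 toward n = 2.03: a half-wave phase shift.
Bottom surface (2.03 → 2.456): reflection off a higher-index medium gives a half-wave phase shift.
The two reflections carry the same phase change, so no net offset.
So the condition for constructive reflection is 2 n t = m λ.
Minimum nonzero at m = 1: t = λ / (2 n) = 652 / (2 × 2.03) = 161 nm.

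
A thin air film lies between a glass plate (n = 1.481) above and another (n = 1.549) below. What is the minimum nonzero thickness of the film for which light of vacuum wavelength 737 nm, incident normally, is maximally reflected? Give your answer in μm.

At the upper boundary (n = 1.481 to n = 1.0) the reflected ray undergoes no phase shift.
Ray reflecting at the bottom interface goes from n = 1.0 toward n = 1.549: a half-wave phase shift.
Net: one phase inversion between the two reflected rays.
So the condition for constructive reflection is 2 n t = (m + ½) λ.
Minimum at m = 0: t = λ / (4 n) = 737 / (4 × 1.0) = 184 nm.

0.184 μm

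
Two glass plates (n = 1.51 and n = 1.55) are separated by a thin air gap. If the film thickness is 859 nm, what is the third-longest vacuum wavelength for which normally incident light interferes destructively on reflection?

573 nm

Ray reflecting at the top interface goes from n = 1.51 toward n = 1.0: no phase shift.
Ray reflecting at the bottom interface goes from n = 1.0 toward n = 1.55: a half-wave phase shift.
Net: one phase inversion between the two reflected rays.
So the condition for destructive reflection is 2 n t = m λ.
λ = 2 n t / m. The third-longest wavelength is m = 3: λ = 2 × 1.0 × 859 / 3.00 = 573 nm.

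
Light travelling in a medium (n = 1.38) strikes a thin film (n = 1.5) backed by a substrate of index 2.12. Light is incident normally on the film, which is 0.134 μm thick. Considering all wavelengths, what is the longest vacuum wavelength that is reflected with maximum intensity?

Top surface (1.38 → 1.5): reflection off a higher-index medium gives a half-wave phase shift.
Bottom surface (1.5 → 2.12): reflection off a higher-index medium gives a half-wave phase shift.
Net: no relative phase inversion (both shifts match).
For maximum reflection here: 2 n t = m λ.
λ = 2 n t / m. The longest wavelength is m = 1: λ = 2 × 1.5 × 134 / 1.00 = 402 nm.

402 nm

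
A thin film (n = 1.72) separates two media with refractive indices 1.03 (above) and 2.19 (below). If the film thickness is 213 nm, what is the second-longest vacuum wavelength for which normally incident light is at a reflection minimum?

Ray reflecting at the top interface goes from n = 1.03 toward n = 1.72: a half-wave phase shift.
At the lower boundary (n = 1.72 to n = 2.19) the reflected ray undergoes a half-wave phase shift.
Net: no relative phase inversion (both shifts match).
So the condition for destructive reflection is 2 n t = (m + ½) λ.
λ = 2 n t / (m + ½). The second-longest wavelength is m = 1: λ = 2 × 1.72 × 213 / 1.50 = 488 nm.

488 nm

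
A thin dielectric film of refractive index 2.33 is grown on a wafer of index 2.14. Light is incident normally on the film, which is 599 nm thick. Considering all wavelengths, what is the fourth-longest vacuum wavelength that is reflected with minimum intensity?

698 nm

Top surface (1.0 → 2.33): reflection off a higher-index medium gives a half-wave phase shift.
Ray reflecting at the bottom interface goes from n = 2.33 toward n = 2.14: no phase shift.
Exactly one π shift → a net half-wave offset.
With one net inversion, destructive interference in reflection requires 2 n t = m λ.
λ = 2 n t / m. The fourth-longest wavelength is m = 4: λ = 2 × 2.33 × 599 / 4.00 = 698 nm.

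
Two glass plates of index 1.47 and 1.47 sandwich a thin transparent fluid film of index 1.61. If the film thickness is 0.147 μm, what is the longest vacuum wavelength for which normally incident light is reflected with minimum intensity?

At the upper boundary (n = 1.47 to n = 1.61) the reflected ray undergoes a half-wave phase shift.
Ray reflecting at the bottom interface goes from n = 1.61 toward n = 1.47: no phase shift.
Net: one phase inversion between the two reflected rays.
For weak reflection here: 2 n t = m λ.
λ = 2 n t / m. The longest wavelength is m = 1: λ = 2 × 1.61 × 147 / 1.00 = 473 nm.

473 nm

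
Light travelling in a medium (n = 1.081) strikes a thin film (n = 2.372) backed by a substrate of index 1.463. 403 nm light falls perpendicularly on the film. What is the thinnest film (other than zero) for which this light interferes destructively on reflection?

84.9 nm

Ray reflecting at the top interface goes from n = 1.081 toward n = 2.372: a half-wave phase shift.
Ray reflecting at the bottom interface goes from n = 2.372 toward n = 1.463: no phase shift.
Net: one phase inversion between the two reflected rays.
With one net inversion, destructive interference in reflection requires 2 n t = m λ.
Minimum nonzero at m = 1: t = λ / (2 n) = 403 / (2 × 2.372) = 84.9 nm.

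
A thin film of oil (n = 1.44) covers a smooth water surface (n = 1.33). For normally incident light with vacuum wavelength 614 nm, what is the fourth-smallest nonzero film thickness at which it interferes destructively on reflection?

Ray reflecting at the top interface goes from n = 1.0 toward n = 1.44: a half-wave phase shift.
At the lower boundary (n = 1.44 to n = 1.33) the reflected ray undergoes no phase shift.
Net: one phase inversion between the two reflected rays.
So the condition for destructive reflection is 2 n t = m λ.
The fourth-smallest nonzero thickness corresponds to m = 4: t = m λ / (2 n) = 4.00 × 614 / (2 × 1.44) = 853 nm.

853 nm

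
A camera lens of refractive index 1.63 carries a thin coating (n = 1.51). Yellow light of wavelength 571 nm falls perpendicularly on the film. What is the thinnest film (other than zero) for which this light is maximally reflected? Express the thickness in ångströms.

1891 Å

At the upper boundary (n = 1.0 to n = 1.51) the reflected ray undergoes a half-wave phase shift.
At the lower boundary (n = 1.51 to n = 1.63) the reflected ray undergoes a half-wave phase shift.
Net: no relative phase inversion (both shifts match).
So the condition for constructive reflection is 2 n t = m λ.
Minimum nonzero at m = 1: t = λ / (2 n) = 571 / (2 × 1.51) = 189 nm.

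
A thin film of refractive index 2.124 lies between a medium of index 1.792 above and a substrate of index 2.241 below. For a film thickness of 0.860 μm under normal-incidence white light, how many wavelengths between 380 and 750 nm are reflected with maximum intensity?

5

Ray reflecting at the top interface goes from n = 1.792 toward n = 2.124: a half-wave phase shift.
Bottom surface (2.124 → 2.241): reflection off a higher-index medium gives a half-wave phase shift.
Zero or two π shifts → no net half-wave offset.
With no net inversion, constructive interference in reflection requires 2 n t = m λ.
λ = 2 n t / m = 3653 / m nm.
m=4: 913 nm (IR); m=5: 731 nm (visible); m=6: 609 nm (visible); m=7: 522 nm (visible); m=8: 457 nm (visible); m=9: 406 nm (visible); m=10: 365 nm (UV).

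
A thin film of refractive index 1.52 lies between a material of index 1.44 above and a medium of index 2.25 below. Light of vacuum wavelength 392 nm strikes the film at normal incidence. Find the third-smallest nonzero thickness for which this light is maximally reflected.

387 nm

At the upper boundary (n = 1.44 to n = 1.52) the reflected ray undergoes a half-wave phase shift.
Ray reflecting at the bottom interface goes from n = 1.52 toward n = 2.25: a half-wave phase shift.
The two reflections carry the same phase change, so no net offset.
So the condition for constructive reflection is 2 n t = m λ.
The third-smallest nonzero thickness corresponds to m = 3: t = m λ / (2 n) = 3.00 × 392 / (2 × 1.52) = 387 nm.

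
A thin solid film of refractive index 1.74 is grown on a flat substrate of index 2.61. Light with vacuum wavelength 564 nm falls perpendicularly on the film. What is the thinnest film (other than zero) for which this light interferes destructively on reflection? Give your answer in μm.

0.0810 μm

Top surface (1.0 → 1.74): reflection off a higher-index medium gives a half-wave phase shift.
At the lower boundary (n = 1.74 to n = 2.61) the reflected ray undergoes a half-wave phase shift.
Net: no relative phase inversion (both shifts match).
For weak reflection here: 2 n t = (m + ½) λ.
Minimum at m = 0: t = λ / (4 n) = 564 / (4 × 1.74) = 81.0 nm.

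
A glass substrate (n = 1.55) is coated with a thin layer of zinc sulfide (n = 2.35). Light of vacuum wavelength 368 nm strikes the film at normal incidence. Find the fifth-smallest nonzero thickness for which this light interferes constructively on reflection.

352 nm

At the upper boundary (n = 1.0 to n = 2.35) the reflected ray undergoes a half-wave phase shift.
At the lower boundary (n = 2.35 to n = 1.55) the reflected ray undergoes no phase shift.
Net: one phase inversion between the two reflected rays.
So the condition for constructive reflection is 2 n t = (m + ½) λ.
The fifth-smallest nonzero thickness corresponds to m = 4: t = (m + ½) λ / (2 n) = 4.50 × 368 / (2 × 2.35) = 352 nm.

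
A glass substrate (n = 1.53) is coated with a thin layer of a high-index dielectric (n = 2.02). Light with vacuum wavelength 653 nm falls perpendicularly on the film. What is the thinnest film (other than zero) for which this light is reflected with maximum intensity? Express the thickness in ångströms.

808 Å

Ray reflecting at the top interface goes from n = 1.0 toward n = 2.02: a half-wave phase shift.
Bottom surface (2.02 → 1.53): reflection off a lower-index medium gives no phase shift.
Net: one phase inversion between the two reflected rays.
With one net inversion, constructive interference in reflection requires 2 n t = (m + ½) λ.
Minimum at m = 0: t = λ / (4 n) = 653 / (4 × 2.02) = 80.8 nm.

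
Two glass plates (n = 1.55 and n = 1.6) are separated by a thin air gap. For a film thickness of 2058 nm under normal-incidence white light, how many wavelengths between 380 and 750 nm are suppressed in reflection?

Ray reflecting at the top interface goes from n = 1.55 toward n = 1.0: no phase shift.
Bottom surface (1.0 → 1.6): reflection off a higher-index medium gives a half-wave phase shift.
Net: one phase inversion between the two reflected rays.
For weak reflection here: 2 n t = m λ.
λ = 2 n t / m = 4116 / m nm.
m=5: 823 nm (IR); m=6: 686 nm (visible); m=7: 588 nm (visible); m=8: 515 nm (visible); m=9: 457 nm (visible); m=10: 412 nm (visible); m=11: 374 nm (UV).

5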